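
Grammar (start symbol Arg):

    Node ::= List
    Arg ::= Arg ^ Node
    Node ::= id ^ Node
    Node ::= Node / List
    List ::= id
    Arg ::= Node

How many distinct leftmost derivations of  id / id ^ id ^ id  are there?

Parse trees for id / id ^ id ^ id:
  [Arg [Arg [Node [Node [List id]] / [List id]]] ^ [Node id ^ [Node [List id]]]]
  [Arg [Arg [Arg [Node [Node [List id]] / [List id]]] ^ [Node [List id]]] ^ [Node [List id]]]

2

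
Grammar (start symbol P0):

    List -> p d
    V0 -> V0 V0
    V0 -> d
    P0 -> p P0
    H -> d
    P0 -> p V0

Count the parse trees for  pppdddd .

Parse trees for pppdddd:
  [P0 p [P0 p [P0 p [V0 [V0 d] [V0 [V0 d] [V0 [V0 d] [V0 d]]]]]]]
  [P0 p [P0 p [P0 p [V0 [V0 d] [V0 [V0 [V0 d] [V0 d]] [V0 d]]]]]]
  [P0 p [P0 p [P0 p [V0 [V0 [V0 d] [V0 d]] [V0 [V0 d] [V0 d]]]]]]
  [P0 p [P0 p [P0 p [V0 [V0 [V0 d] [V0 [V0 d] [V0 d]]] [V0 d]]]]]
  [P0 p [P0 p [P0 p [V0 [V0 [V0 [V0 d] [V0 d]] [V0 d]] [V0 d]]]]]

5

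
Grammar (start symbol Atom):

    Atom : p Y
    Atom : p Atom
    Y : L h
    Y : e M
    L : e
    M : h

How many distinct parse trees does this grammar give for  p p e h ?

Parse trees for p p e h:
  [Atom p [Atom p [Y [L e] h]]]
  [Atom p [Atom p [Y e [M h]]]]

2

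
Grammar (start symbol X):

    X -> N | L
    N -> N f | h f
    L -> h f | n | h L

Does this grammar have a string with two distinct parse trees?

Ambiguous

Witness: h f

Derivation 1: X ⇒ N ⇒ h f
Derivation 2: X ⇒ L ⇒ h f

Two distinct leftmost derivations for the same string.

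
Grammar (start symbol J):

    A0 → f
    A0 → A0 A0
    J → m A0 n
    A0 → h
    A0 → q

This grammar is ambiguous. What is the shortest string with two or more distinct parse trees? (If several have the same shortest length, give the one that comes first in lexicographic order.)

length 3: no string has ≥2 trees
length 4: no string has ≥2 trees
length 5: m f f f n has 2 parse trees

Two derivations of m f f f n:
  J ⇒ m A0 n ⇒ m A0 A0 n ⇒ m f A0 n ⇒ m f A0 A0 n ⇒ m f f A0 n ⇒ m f f f n
  J ⇒ m A0 n ⇒ m A0 A0 n ⇒ m A0 A0 A0 n ⇒ m f A0 A0 n ⇒ m f f A0 n ⇒ m f f f n

m f f f n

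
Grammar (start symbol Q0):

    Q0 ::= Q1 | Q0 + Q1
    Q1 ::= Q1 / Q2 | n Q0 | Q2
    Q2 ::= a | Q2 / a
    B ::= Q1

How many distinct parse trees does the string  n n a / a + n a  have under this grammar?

Parse trees for n n a / a + n a (showing first 6 of 9):
  [Q0 [Q1 n [Q0 [Q1 n [Q0 [Q0 [Q1 [Q1 [Q2 a]] / [Q2 a]]] + [Q1 n [Q0 [Q1 [Q2 a]]]]]]]]]
  [Q0 [Q1 n [Q0 [Q1 n [Q0 [Q0 [Q1 [Q2 [Q2 a] / a]]] + [Q1 n [Q0 [Q1 [Q2 a]]]]]]]]]
  [Q0 [Q1 n [Q0 [Q0 [Q1 [Q1 n [Q0 [Q1 [Q2 a]]]] / [Q2 a]]] + [Q1 n [Q0 [Q1 [Q2 a]]]]]]]
  [Q0 [Q1 n [Q0 [Q0 [Q1 n [Q0 [Q1 [Q1 [Q2 a]] / [Q2 a]]]]] + [Q1 n [Q0 [Q1 [Q2 a]]]]]]]
  [Q0 [Q1 n [Q0 [Q0 [Q1 n [Q0 [Q1 [Q2 [Q2 a] / a]]]]] + [Q1 n [Q0 [Q1 [Q2 a]]]]]]]
  [Q0 [Q0 [Q1 [Q1 n [Q0 [Q1 n [Q0 [Q1 [Q2 a]]]]]] / [Q2 a]]] + [Q1 n [Q0 [Q1 [Q2 a]]]]]

9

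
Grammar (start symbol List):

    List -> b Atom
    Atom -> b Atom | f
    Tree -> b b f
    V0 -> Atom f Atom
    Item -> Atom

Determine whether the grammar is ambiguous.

(Tree, V0, Item are unreachable from List, so their rules don't affect L(List).) Each reachable nonterminal has at most one production per leading terminal, and all productions are right-linear; the derivation is determined token-by-token.

Unambiguous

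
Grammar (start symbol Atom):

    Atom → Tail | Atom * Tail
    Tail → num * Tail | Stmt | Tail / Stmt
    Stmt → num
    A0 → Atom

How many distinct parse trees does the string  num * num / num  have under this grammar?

3

Parse trees for num * num / num:
  [Atom [Tail num * [Tail [Tail [Stmt num]] / [Stmt num]]]]
  [Atom [Tail [Tail num * [Tail [Stmt num]]] / [Stmt num]]]
  [Atom [Atom [Tail [Stmt num]]] * [Tail [Tail [Stmt num]] / [Stmt num]]]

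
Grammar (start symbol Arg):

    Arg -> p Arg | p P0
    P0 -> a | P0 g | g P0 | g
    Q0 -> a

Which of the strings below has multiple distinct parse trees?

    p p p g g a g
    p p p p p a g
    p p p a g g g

p p p g g a g: 3 trees
p p p p p a g: 1 tree
p p p a g g g: 1 tree

p p p g g a g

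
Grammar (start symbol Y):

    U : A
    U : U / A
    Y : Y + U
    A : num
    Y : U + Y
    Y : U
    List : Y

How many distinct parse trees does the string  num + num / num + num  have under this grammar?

Parse trees for num + num / num + num:
  [Y [Y [Y [U [A num]]] + [U [U [A num]] / [A num]]] + [U [A num]]]
  [Y [Y [U [A num]] + [Y [U [U [A num]] / [A num]]]] + [U [A num]]]
  [Y [U [A num]] + [Y [Y [U [U [A num]] / [A num]]] + [U [A num]]]]
  [Y [U [A num]] + [Y [U [U [A num]] / [A num]] + [Y [U [A num]]]]]

4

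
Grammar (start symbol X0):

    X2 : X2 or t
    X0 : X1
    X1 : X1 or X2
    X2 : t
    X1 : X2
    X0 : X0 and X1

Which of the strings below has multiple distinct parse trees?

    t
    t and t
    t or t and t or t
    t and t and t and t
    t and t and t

t or t and t or t

t: 1 tree
t and t: 1 tree
t or t and t or t: 4 trees
t and t and t and t: 1 tree
t and t and t: 1 tree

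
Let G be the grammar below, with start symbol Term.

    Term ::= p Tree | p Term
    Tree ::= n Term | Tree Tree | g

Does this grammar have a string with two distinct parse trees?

Witness: p g g g

Derivation 1: Term ⇒ p Tree ⇒ p Tree Tree ⇒ p Tree Tree Tree ⇒ p g Tree Tree ⇒ p g g Tree ⇒ p g g g
Derivation 2: Term ⇒ p Tree ⇒ p Tree Tree ⇒ p g Tree ⇒ p g Tree Tree ⇒ p g g Tree ⇒ p g g g

Two distinct leftmost derivations for the same string.

Ambiguous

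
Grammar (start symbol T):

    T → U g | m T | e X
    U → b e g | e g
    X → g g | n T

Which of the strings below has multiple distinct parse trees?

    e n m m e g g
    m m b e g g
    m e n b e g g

e n m m e g g: 2 trees
m m b e g g: 1 tree
m e n b e g g: 1 tree

e n m m e g g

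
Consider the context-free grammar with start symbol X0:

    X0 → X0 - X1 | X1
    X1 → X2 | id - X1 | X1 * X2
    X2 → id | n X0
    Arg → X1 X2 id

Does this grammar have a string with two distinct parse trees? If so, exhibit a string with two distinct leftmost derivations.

Witness: id - id

Derivation 1: X0 ⇒ X0 - X1 ⇒ X1 - X1 ⇒ X2 - X1 ⇒ id - X1 ⇒ id - X2 ⇒ id - id
Derivation 2: X0 ⇒ X1 ⇒ id - X1 ⇒ id - X2 ⇒ id - id

Two distinct leftmost derivations for the same string.

Ambiguous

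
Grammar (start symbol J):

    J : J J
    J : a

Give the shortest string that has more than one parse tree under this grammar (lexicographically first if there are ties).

a a a

length 1: no string has ≥2 trees
length 2: no string has ≥2 trees
length 3: a a a has 2 parse trees

Two derivations of a a a:
  J ⇒ J J ⇒ J J J ⇒ a J J ⇒ a a J ⇒ a a a
  J ⇒ J J ⇒ a J ⇒ a J J ⇒ a a J ⇒ a a a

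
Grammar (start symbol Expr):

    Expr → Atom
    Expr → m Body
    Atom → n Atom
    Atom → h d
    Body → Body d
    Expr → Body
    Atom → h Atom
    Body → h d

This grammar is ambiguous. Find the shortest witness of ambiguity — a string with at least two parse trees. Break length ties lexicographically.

h d

length 2: h d has 2 parse trees

Two derivations of h d:
  Expr ⇒ Atom ⇒ h d
  Expr ⇒ Body ⇒ h d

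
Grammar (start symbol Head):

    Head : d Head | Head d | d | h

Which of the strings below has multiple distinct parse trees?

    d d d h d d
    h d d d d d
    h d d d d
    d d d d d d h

d d d h d d: 10 trees
h d d d d d: 1 tree
h d d d d: 1 tree
d d d d d d h: 1 tree

d d d h d d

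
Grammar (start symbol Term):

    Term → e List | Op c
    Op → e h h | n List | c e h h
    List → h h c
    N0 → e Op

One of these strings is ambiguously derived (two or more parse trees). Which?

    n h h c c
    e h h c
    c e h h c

e h h c

n h h c c: 1 tree
e h h c: 2 trees
c e h h c: 1 tree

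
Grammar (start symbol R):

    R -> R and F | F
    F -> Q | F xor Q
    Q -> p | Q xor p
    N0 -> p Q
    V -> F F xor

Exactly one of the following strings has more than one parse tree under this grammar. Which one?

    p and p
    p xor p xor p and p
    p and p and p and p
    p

p xor p xor p and p

p and p: 1 tree
p xor p xor p and p: 4 trees
p and p and p and p: 1 tree
p: 1 tree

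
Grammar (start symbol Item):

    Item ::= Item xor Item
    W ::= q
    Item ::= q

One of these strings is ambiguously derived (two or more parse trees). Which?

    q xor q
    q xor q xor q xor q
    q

q xor q xor q xor q

q xor q: 1 tree
q xor q xor q xor q: 5 trees
q: 1 tree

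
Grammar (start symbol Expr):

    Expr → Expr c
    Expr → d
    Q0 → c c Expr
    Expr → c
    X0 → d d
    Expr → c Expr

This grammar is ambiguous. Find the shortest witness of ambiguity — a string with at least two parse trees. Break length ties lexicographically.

c c

length 1: no string has ≥2 trees
length 2: c c has 2 parse trees

Two derivations of c c:
  Expr ⇒ Expr c ⇒ c c
  Expr ⇒ c Expr ⇒ c c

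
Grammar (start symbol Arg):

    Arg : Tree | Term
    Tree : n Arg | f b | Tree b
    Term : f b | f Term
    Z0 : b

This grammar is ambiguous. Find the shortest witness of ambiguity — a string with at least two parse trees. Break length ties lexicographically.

f b

length 2: f b has 2 parse trees

Two derivations of f b:
  Arg ⇒ Tree ⇒ f b
  Arg ⇒ Term ⇒ f b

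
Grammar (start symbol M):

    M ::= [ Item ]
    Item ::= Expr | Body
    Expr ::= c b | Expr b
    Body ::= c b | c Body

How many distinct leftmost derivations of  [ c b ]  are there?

Parse trees for [ c b ]:
  [M [ [Item [Expr c b]] ]]
  [M [ [Item [Body c b]] ]]

2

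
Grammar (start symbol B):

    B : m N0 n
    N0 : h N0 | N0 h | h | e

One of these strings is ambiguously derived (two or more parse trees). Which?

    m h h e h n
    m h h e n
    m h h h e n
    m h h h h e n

m h h e h n: 3 trees
m h h e n: 1 tree
m h h h e n: 1 tree
m h h h h e n: 1 tree

m h h e h n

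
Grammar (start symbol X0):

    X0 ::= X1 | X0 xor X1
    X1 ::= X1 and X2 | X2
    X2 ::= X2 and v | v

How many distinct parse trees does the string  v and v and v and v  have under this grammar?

Parse trees for v and v and v and v:
  [X0 [X1 [X1 [X2 v]] and [X2 [X2 [X2 v] and v] and v]]]
  [X0 [X1 [X1 [X1 [X2 v]] and [X2 v]] and [X2 [X2 v] and v]]]
  [X0 [X1 [X1 [X2 [X2 v] and v]] and [X2 [X2 v] and v]]]
  [X0 [X1 [X1 [X1 [X2 v]] and [X2 [X2 v] and v]] and [X2 v]]]
  [X0 [X1 [X1 [X1 [X1 [X2 v]] and [X2 v]] and [X2 v]] and [X2 v]]]
  [X0 [X1 [X1 [X1 [X2 [X2 v] and v]] and [X2 v]] and [X2 v]]]
  [X0 [X1 [X1 [X2 [X2 [X2 v] and v] and v]] and [X2 v]]]
  [X0 [X1 [X2 [X2 [X2 [X2 v] and v] and v] and v]]]

8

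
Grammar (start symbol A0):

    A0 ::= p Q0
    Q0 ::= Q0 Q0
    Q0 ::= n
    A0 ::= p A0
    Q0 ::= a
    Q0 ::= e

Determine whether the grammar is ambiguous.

Ambiguous

Witness: p a a a

Derivation 1: A0 ⇒ p Q0 ⇒ p Q0 Q0 ⇒ p Q0 Q0 Q0 ⇒ p a Q0 Q0 ⇒ p a a Q0 ⇒ p a a a
Derivation 2: A0 ⇒ p Q0 ⇒ p Q0 Q0 ⇒ p a Q0 ⇒ p a Q0 Q0 ⇒ p a a Q0 ⇒ p a a a

Two distinct leftmost derivations for the same string.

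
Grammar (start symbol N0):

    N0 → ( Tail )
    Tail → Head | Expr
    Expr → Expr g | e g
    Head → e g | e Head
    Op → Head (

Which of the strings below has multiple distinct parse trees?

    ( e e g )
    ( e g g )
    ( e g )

( e e g ): 1 tree
( e g g ): 1 tree
( e g ): 2 trees

( e g )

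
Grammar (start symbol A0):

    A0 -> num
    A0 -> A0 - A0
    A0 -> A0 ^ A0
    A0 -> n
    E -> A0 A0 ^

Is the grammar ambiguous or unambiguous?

Ambiguous

Witness: n - n - n

Derivation 1: A0 ⇒ A0 - A0 ⇒ A0 - A0 - A0 ⇒ n - A0 - A0 ⇒ n - n - A0 ⇒ n - n - n
Derivation 2: A0 ⇒ A0 - A0 ⇒ n - A0 ⇒ n - A0 - A0 ⇒ n - n - A0 ⇒ n - n - n

Two distinct leftmost derivations for the same string.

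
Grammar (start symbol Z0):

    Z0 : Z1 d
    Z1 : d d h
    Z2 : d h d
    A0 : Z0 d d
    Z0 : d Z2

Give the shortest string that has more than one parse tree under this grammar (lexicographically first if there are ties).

length 4: d d h d has 2 parse trees

Two derivations of d d h d:
  Z0 ⇒ Z1 d ⇒ d d h d
  Z0 ⇒ d Z2 ⇒ d d h d

d d h d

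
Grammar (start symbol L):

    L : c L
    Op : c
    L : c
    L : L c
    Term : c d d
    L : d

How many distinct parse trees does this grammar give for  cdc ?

Parse trees for cdc:
  [L c [L [L d] c]]
  [L [L c [L d]] c]

2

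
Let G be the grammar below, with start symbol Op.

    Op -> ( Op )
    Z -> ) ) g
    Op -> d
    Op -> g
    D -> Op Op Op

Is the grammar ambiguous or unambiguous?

Only Op is reachable from Op; ignoring the rest: L(Op) is { openⁿ atom closeⁿ : n ≥ 0 }. The bracket depth fixes n, and the derivation is forced at every step.

Unambiguous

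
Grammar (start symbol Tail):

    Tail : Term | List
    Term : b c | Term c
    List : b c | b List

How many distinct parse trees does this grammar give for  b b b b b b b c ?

Parse trees for b b b b b b b c:
  [Tail [List b [List b [List b [List b [List b [List b [List b c]]]]]]]]

1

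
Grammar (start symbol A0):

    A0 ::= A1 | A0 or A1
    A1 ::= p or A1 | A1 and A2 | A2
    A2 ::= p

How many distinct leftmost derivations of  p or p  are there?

Parse trees for p or p:
  [A0 [A1 p or [A1 [A2 p]]]]
  [A0 [A0 [A1 [A2 p]]] or [A1 [A2 p]]]

2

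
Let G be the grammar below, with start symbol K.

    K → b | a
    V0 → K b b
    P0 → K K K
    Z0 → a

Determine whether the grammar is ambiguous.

Unambiguous

Only K is reachable from K; ignoring the rest: Each reachable nonterminal has at most one production per leading terminal, and all productions are right-linear; the derivation is determined token-by-token.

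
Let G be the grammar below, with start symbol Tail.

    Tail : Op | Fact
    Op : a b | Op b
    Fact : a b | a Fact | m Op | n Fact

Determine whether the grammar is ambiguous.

Ambiguous

Witness: a b

Derivation 1: Tail ⇒ Op ⇒ a b
Derivation 2: Tail ⇒ Fact ⇒ a b

Two distinct leftmost derivations for the same string.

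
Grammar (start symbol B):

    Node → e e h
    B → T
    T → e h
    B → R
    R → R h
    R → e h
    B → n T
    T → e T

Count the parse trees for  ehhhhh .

1

Parse trees for ehhhhh:
  [B [R [R [R [R [R e h] h] h] h] h]]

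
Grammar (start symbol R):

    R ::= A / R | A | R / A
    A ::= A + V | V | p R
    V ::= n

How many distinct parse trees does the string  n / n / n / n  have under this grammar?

8

Parse trees for n / n / n / n:
  [R [A [V n]] / [R [A [V n]] / [R [A [V n]] / [R [A [V n]]]]]]
  [R [A [V n]] / [R [A [V n]] / [R [R [A [V n]]] / [A [V n]]]]]
  [R [A [V n]] / [R [R [A [V n]] / [R [A [V n]]]] / [A [V n]]]]
  [R [A [V n]] / [R [R [R [A [V n]]] / [A [V n]]] / [A [V n]]]]
  [R [R [A [V n]] / [R [A [V n]] / [R [A [V n]]]]] / [A [V n]]]
  [R [R [A [V n]] / [R [R [A [V n]]] / [A [V n]]]] / [A [V n]]]
  [R [R [R [A [V n]] / [R [A [V n]]]] / [A [V n]]] / [A [V n]]]
  [R [R [R [R [A [V n]]] / [A [V n]]] / [A [V n]]] / [A [V n]]]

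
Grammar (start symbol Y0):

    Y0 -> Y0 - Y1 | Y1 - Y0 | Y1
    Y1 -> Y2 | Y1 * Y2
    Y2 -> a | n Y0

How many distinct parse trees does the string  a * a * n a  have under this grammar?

Parse trees for a * a * n a:
  [Y0 [Y1 [Y1 [Y1 [Y2 a]] * [Y2 a]] * [Y2 n [Y0 [Y1 [Y2 a]]]]]]

1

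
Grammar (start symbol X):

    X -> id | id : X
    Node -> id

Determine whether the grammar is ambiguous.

Only X is reachable from X; ignoring the rest: Right-recursive list with a separator: after each atom, whether the separator follows determines the rule. One parse per string.

Unambiguous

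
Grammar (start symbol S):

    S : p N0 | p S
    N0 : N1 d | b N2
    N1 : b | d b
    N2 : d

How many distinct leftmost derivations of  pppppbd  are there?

2

Parse trees for pppppbd:
  [S p [S p [S p [S p [S p [N0 [N1 b] d]]]]]]
  [S p [S p [S p [S p [S p [N0 b [N2 d]]]]]]]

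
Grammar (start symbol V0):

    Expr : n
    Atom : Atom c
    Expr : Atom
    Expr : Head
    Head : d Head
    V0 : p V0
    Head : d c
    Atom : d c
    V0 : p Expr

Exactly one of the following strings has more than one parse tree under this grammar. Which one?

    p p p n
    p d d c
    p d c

p p p n: 1 tree
p d d c: 1 tree
p d c: 2 trees

p d c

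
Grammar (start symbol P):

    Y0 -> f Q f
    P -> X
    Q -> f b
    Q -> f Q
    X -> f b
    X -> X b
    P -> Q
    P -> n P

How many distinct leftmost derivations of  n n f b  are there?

Parse trees for n n f b:
  [P n [P n [P [X f b]]]]
  [P n [P n [P [Q f b]]]]

2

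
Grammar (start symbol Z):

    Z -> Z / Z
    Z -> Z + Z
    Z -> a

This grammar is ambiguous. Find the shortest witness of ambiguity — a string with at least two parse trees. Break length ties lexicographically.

length 1: no string has ≥2 trees
length 3: no string has ≥2 trees
length 5: a + a + a has 2 parse trees

Two derivations of a + a + a:
  Z ⇒ Z + Z ⇒ Z + Z + Z ⇒ a + Z + Z ⇒ a + a + Z ⇒ a + a + a
  Z ⇒ Z + Z ⇒ a + Z ⇒ a + Z + Z ⇒ a + a + Z ⇒ a + a + a

a + a + a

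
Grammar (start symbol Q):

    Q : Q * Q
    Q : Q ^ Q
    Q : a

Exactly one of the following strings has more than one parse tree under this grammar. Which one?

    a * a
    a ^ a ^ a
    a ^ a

a ^ a ^ a

a * a: 1 tree
a ^ a ^ a: 2 trees
a ^ a: 1 tree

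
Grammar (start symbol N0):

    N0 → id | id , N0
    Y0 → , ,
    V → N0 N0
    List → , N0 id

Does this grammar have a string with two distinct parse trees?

Only N0 is reachable from N0; ignoring the rest: Right-recursive list with a separator: after each atom, whether the separator follows determines the rule. One parse per string.

Unambiguous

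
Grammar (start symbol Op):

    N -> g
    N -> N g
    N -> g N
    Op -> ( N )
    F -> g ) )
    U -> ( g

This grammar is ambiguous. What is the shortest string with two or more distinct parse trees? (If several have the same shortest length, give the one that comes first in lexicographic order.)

length 3: no string has ≥2 trees
length 4: ( g g ) has 2 parse trees

Two derivations of ( g g ):
  Op ⇒ ( N ) ⇒ ( N g ) ⇒ ( g g )
  Op ⇒ ( N ) ⇒ ( g N ) ⇒ ( g g )

( g g )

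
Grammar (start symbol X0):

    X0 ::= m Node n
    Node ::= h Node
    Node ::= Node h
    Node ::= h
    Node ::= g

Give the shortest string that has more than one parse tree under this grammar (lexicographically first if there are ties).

m h h n

length 3: no string has ≥2 trees
length 4: m h h n has 2 parse trees

Two derivations of m h h n:
  X0 ⇒ m Node n ⇒ m h Node n ⇒ m h h n
  X0 ⇒ m Node n ⇒ m Node h n ⇒ m h h n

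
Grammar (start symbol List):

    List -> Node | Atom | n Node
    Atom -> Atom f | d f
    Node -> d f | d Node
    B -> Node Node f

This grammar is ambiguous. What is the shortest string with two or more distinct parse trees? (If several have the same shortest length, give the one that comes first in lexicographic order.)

length 2: d f has 2 parse trees

Two derivations of d f:
  List ⇒ Node ⇒ d f
  List ⇒ Atom ⇒ d f

d f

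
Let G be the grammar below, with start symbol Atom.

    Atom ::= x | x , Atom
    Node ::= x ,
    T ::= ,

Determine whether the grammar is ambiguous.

(Node, T are unreachable from Atom, so their rules don't affect L(Atom).) Right-recursive list with a separator: after each atom, whether the separator follows determines the rule. One parse per string.

Unambiguous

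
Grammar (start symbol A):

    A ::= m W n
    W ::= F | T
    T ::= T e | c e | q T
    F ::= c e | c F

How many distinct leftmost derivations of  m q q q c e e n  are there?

Parse trees for m q q q c e e n:
  [A m [W [T [T q [T q [T q [T c e]]]] e]] n]
  [A m [W [T q [T [T q [T q [T c e]]] e]]] n]
  [A m [W [T q [T q [T [T q [T c e]] e]]]] n]
  [A m [W [T q [T q [T q [T [T c e] e]]]]] n]

4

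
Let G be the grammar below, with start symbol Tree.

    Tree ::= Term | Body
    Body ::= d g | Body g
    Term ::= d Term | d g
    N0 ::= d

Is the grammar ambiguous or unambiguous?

Ambiguous

Witness: d g

Derivation 1: Tree ⇒ Term ⇒ d g
Derivation 2: Tree ⇒ Body ⇒ d g

Two distinct leftmost derivations for the same string.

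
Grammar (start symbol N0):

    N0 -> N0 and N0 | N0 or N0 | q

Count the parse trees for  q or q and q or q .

Parse trees for q or q and q or q:
  [N0 [N0 [N0 q] or [N0 q]] and [N0 [N0 q] or [N0 q]]]
  [N0 [N0 q] or [N0 [N0 q] and [N0 [N0 q] or [N0 q]]]]
  [N0 [N0 q] or [N0 [N0 [N0 q] and [N0 q]] or [N0 q]]]
  [N0 [N0 [N0 [N0 q] or [N0 q]] and [N0 q]] or [N0 q]]
  [N0 [N0 [N0 q] or [N0 [N0 q] and [N0 q]]] or [N0 q]]

5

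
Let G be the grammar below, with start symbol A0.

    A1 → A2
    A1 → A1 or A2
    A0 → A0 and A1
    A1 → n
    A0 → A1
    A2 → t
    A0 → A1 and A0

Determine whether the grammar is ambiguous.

Witness: n and n

Derivation 1: A0 ⇒ A0 and A1 ⇒ A1 and A1 ⇒ n and A1 ⇒ n and n
Derivation 2: A0 ⇒ A1 and A0 ⇒ n and A0 ⇒ n and A1 ⇒ n and n

Two distinct leftmost derivations for the same string.

Ambiguous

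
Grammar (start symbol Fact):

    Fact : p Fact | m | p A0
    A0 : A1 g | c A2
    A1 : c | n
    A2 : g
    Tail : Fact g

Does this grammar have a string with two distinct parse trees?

Ambiguous

Witness: p c g

Derivation 1: Fact ⇒ p A0 ⇒ p A1 g ⇒ p c g
Derivation 2: Fact ⇒ p A0 ⇒ p c A2 ⇒ p c g

Two distinct leftmost derivations for the same string.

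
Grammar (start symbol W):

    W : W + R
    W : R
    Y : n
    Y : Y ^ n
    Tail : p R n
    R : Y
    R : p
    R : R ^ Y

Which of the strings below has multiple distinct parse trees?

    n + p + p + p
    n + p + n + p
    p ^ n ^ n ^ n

n + p + p + p: 1 tree
n + p + n + p: 1 tree
p ^ n ^ n ^ n: 4 trees

p ^ n ^ n ^ n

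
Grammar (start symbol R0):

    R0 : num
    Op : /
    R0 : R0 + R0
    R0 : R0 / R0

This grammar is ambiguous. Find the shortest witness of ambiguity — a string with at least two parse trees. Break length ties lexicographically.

num + num + num

length 1: no string has ≥2 trees
length 3: no string has ≥2 trees
length 5: num + num + num has 2 parse trees

Two derivations of num + num + num:
  R0 ⇒ R0 + R0 ⇒ num + R0 ⇒ num + R0 + R0 ⇒ num + num + R0 ⇒ num + num + num
  R0 ⇒ R0 + R0 ⇒ R0 + R0 + R0 ⇒ num + R0 + R0 ⇒ num + num + R0 ⇒ num + num + num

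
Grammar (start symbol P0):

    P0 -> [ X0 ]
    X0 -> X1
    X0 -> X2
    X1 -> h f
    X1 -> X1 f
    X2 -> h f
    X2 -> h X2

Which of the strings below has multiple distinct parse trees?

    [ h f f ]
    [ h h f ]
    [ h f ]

[ h f ]

[ h f f ]: 1 tree
[ h h f ]: 1 tree
[ h f ]: 2 trees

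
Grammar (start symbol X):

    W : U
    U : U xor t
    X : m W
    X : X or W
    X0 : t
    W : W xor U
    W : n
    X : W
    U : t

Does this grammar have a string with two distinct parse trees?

Witness: t xor t

Derivation 1: X ⇒ W ⇒ U ⇒ U xor t ⇒ t xor t
Derivation 2: X ⇒ W ⇒ W xor U ⇒ U xor U ⇒ t xor U ⇒ t xor t

Two distinct leftmost derivations for the same string.

Ambiguous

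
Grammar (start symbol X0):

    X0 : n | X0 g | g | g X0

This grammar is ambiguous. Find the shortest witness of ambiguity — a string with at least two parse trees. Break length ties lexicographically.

g g

length 1: no string has ≥2 trees
length 2: g g has 2 parse trees

Two derivations of g g:
  X0 ⇒ X0 g ⇒ g g
  X0 ⇒ g X0 ⇒ g g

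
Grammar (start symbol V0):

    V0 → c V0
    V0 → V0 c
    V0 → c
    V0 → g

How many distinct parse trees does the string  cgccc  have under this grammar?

Parse trees for cgccc:
  [V0 c [V0 [V0 [V0 [V0 g] c] c] c]]
  [V0 [V0 c [V0 [V0 [V0 g] c] c]] c]
  [V0 [V0 [V0 c [V0 [V0 g] c]] c] c]
  [V0 [V0 [V0 [V0 c [V0 g]] c] c] c]

4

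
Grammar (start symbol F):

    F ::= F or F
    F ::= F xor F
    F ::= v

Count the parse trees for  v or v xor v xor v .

Parse trees for v or v xor v xor v:
  [F [F v] or [F [F v] xor [F [F v] xor [F v]]]]
  [F [F v] or [F [F [F v] xor [F v]] xor [F v]]]
  [F [F [F v] or [F v]] xor [F [F v] xor [F v]]]
  [F [F [F v] or [F [F v] xor [F v]]] xor [F v]]
  [F [F [F [F v] or [F v]] xor [F v]] xor [F v]]

5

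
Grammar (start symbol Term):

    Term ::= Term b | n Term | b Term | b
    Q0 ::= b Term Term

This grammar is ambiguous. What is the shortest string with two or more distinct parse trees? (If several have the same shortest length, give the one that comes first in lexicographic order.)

length 1: no string has ≥2 trees
length 2: b b has 2 parse trees

Two derivations of b b:
  Term ⇒ Term b ⇒ b b
  Term ⇒ b Term ⇒ b b

b b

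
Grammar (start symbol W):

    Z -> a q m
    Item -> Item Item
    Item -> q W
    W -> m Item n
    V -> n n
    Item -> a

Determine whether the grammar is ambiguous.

Witness: m a a a n

Derivation 1: W ⇒ m Item n ⇒ m Item Item n ⇒ m Item Item Item n ⇒ m a Item Item n ⇒ m a a Item n ⇒ m a a a n
Derivation 2: W ⇒ m Item n ⇒ m Item Item n ⇒ m a Item n ⇒ m a Item Item n ⇒ m a a Item n ⇒ m a a a n

Two distinct leftmost derivations for the same string.

Ambiguous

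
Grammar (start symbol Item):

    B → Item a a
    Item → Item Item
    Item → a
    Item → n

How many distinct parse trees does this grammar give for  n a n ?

Parse trees for n a n:
  [Item [Item n] [Item [Item a] [Item n]]]
  [Item [Item [Item n] [Item a]] [Item n]]

2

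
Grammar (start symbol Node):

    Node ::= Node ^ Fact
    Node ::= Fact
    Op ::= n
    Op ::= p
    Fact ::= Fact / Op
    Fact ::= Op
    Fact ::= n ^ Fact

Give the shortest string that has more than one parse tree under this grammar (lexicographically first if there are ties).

length 1: no string has ≥2 trees
length 3: n ^ n has 2 parse trees

Two derivations of n ^ n:
  Node ⇒ Node ^ Fact ⇒ Fact ^ Fact ⇒ Op ^ Fact ⇒ n ^ Fact ⇒ n ^ Op ⇒ n ^ n
  Node ⇒ Fact ⇒ n ^ Fact ⇒ n ^ Op ⇒ n ^ n

n ^ n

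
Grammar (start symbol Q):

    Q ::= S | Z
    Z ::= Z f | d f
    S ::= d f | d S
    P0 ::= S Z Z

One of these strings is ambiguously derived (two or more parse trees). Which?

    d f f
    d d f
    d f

d f

d f f: 1 tree
d d f: 1 tree
d f: 2 trees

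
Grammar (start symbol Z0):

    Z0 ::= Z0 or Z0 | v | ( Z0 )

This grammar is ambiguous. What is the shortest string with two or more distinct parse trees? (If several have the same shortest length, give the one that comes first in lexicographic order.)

v or v or v

length 1: no string has ≥2 trees
length 3: no string has ≥2 trees
length 5: v or v or v has 2 parse trees

Two derivations of v or v or v:
  Z0 ⇒ Z0 or Z0 ⇒ Z0 or Z0 or Z0 ⇒ v or Z0 or Z0 ⇒ v or v or Z0 ⇒ v or v or v
  Z0 ⇒ Z0 or Z0 ⇒ v or Z0 ⇒ v or Z0 or Z0 ⇒ v or v or Z0 ⇒ v or v or v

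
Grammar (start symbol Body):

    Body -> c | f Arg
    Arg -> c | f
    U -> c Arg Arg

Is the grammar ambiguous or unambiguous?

Unambiguous

Only Body, Arg are reachable from Body; ignoring the rest: Each reachable nonterminal has at most one production per leading terminal, and all productions are right-linear; the derivation is determined token-by-token.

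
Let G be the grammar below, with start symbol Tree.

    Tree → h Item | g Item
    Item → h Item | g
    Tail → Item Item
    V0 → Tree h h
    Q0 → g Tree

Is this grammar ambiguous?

Only Tree, Item are reachable from Tree; ignoring the rest: Each reachable nonterminal has at most one production per leading terminal, and all productions are right-linear; the derivation is determined token-by-token.

Unambiguous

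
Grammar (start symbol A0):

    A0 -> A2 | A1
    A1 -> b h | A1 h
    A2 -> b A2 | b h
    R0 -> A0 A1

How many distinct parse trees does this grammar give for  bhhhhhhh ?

Parse trees for bhhhhhhh:
  [A0 [A1 [A1 [A1 [A1 [A1 [A1 [A1 b h] h] h] h] h] h] h]]

1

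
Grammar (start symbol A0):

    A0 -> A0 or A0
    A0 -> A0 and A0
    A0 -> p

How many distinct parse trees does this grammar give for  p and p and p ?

2

Parse trees for p and p and p:
  [A0 [A0 p] and [A0 [A0 p] and [A0 p]]]
  [A0 [A0 [A0 p] and [A0 p]] and [A0 p]]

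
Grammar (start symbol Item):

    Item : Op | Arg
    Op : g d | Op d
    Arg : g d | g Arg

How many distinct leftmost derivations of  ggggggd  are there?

Parse trees for ggggggd:
  [Item [Arg g [Arg g [Arg g [Arg g [Arg g [Arg g d]]]]]]]

1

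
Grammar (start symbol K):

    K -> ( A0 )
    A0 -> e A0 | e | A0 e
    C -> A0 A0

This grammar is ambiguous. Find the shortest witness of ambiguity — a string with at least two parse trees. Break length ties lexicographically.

length 3: no string has ≥2 trees
length 4: ( e e ) has 2 parse trees

Two derivations of ( e e ):
  K ⇒ ( A0 ) ⇒ ( e A0 ) ⇒ ( e e )
  K ⇒ ( A0 ) ⇒ ( A0 e ) ⇒ ( e e )

( e e )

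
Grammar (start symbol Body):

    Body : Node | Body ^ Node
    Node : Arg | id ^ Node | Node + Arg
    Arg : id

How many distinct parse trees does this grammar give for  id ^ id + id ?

Parse trees for id ^ id + id:
  [Body [Node id ^ [Node [Node [Arg id]] + [Arg id]]]]
  [Body [Node [Node id ^ [Node [Arg id]]] + [Arg id]]]
  [Body [Body [Node [Arg id]]] ^ [Node [Node [Arg id]] + [Arg id]]]

3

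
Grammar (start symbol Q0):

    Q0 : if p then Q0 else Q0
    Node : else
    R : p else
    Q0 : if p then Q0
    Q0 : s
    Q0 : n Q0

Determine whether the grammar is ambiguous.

Witness: if p then if p then s else s

Derivation 1: Q0 ⇒ if p then Q0 else Q0 ⇒ if p then if p then Q0 else Q0 ⇒ if p then if p then s else Q0 ⇒ if p then if p then s else s
Derivation 2: Q0 ⇒ if p then Q0 ⇒ if p then if p then Q0 else Q0 ⇒ if p then if p then s else Q0 ⇒ if p then if p then s else s

Two distinct leftmost derivations for the same string.

Ambiguous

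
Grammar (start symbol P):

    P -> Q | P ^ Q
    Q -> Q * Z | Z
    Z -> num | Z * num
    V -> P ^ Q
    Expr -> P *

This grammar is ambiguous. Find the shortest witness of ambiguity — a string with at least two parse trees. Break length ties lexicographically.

length 1: no string has ≥2 trees
length 3: num * num has 2 parse trees

Two derivations of num * num:
  P ⇒ Q ⇒ Q * Z ⇒ Z * Z ⇒ num * Z ⇒ num * num
  P ⇒ Q ⇒ Z ⇒ Z * num ⇒ num * num

num * num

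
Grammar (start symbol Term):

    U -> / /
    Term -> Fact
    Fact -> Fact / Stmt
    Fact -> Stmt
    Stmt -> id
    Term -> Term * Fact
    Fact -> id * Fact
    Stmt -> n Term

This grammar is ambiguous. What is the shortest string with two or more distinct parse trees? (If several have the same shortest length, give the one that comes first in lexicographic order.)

length 1: no string has ≥2 trees
length 2: no string has ≥2 trees
length 3: id * id has 2 parse trees

Two derivations of id * id:
  Term ⇒ Fact ⇒ id * Fact ⇒ id * Stmt ⇒ id * id
  Term ⇒ Term * Fact ⇒ Fact * Fact ⇒ Stmt * Fact ⇒ id * Fact ⇒ id * Stmt ⇒ id * id

id * id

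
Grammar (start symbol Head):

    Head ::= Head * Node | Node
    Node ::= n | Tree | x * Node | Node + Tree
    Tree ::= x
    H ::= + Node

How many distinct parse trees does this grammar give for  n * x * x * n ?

4

Parse trees for n * x * x * n:
  [Head [Head [Node n]] * [Node x * [Node x * [Node n]]]]
  [Head [Head [Head [Node n]] * [Node [Tree x]]] * [Node x * [Node n]]]
  [Head [Head [Head [Node n]] * [Node x * [Node [Tree x]]]] * [Node n]]
  [Head [Head [Head [Head [Node n]] * [Node [Tree x]]] * [Node [Tree x]]] * [Node n]]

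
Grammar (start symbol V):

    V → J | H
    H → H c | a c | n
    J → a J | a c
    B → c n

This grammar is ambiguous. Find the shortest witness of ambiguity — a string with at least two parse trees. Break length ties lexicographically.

a c

length 1: no string has ≥2 trees
length 2: a c has 2 parse trees

Two derivations of a c:
  V ⇒ J ⇒ a c
  V ⇒ H ⇒ a c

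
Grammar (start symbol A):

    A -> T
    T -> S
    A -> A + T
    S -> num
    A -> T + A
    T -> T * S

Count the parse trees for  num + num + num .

Parse trees for num + num + num:
  [A [A [A [T [S num]]] + [T [S num]]] + [T [S num]]]
  [A [A [T [S num]] + [A [T [S num]]]] + [T [S num]]]
  [A [T [S num]] + [A [A [T [S num]]] + [T [S num]]]]
  [A [T [S num]] + [A [T [S num]] + [A [T [S num]]]]]

4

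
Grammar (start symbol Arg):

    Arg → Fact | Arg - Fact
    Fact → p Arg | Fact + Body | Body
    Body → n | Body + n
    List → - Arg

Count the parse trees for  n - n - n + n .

Parse trees for n - n - n + n:
  [Arg [Arg [Arg [Fact [Body n]]] - [Fact [Body n]]] - [Fact [Fact [Body n]] + [Body n]]]
  [Arg [Arg [Arg [Fact [Body n]]] - [Fact [Body n]]] - [Fact [Body [Body n] + n]]]

2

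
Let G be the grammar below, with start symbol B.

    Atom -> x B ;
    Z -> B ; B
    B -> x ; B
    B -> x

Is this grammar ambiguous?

Only B is reachable from B; ignoring the rest: The reachable grammar is A → atom sep A | atom. Each atom is followed by either the separator (recurse) or end-of-string (stop) — no choice point.

Unambiguous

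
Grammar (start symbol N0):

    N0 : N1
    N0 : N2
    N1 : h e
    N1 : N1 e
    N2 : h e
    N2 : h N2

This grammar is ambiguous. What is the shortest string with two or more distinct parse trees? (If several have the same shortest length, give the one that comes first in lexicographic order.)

h e

length 2: h e has 2 parse trees

Two derivations of h e:
  N0 ⇒ N1 ⇒ h e
  N0 ⇒ N2 ⇒ h e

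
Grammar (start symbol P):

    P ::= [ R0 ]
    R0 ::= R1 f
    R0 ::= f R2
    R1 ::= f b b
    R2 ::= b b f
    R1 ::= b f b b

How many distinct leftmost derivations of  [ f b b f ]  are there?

Parse trees for [ f b b f ]:
  [P [ [R0 [R1 f b b] f] ]]
  [P [ [R0 f [R2 b b f]] ]]

2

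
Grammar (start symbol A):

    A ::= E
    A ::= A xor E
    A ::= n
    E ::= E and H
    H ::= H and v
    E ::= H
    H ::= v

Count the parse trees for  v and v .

Parse trees for v and v:
  [A [E [E [H v]] and [H v]]]
  [A [E [H [H v] and v]]]

2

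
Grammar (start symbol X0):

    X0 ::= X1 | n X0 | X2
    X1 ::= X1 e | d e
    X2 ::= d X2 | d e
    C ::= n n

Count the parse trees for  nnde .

2

Parse trees for nnde:
  [X0 n [X0 n [X0 [X1 d e]]]]
  [X0 n [X0 n [X0 [X2 d e]]]]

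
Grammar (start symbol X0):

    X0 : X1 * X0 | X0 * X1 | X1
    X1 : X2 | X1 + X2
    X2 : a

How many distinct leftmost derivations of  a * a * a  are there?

4

Parse trees for a * a * a:
  [X0 [X1 [X2 a]] * [X0 [X1 [X2 a]] * [X0 [X1 [X2 a]]]]]
  [X0 [X1 [X2 a]] * [X0 [X0 [X1 [X2 a]]] * [X1 [X2 a]]]]
  [X0 [X0 [X1 [X2 a]] * [X0 [X1 [X2 a]]]] * [X1 [X2 a]]]
  [X0 [X0 [X0 [X1 [X2 a]]] * [X1 [X2 a]]] * [X1 [X2 a]]]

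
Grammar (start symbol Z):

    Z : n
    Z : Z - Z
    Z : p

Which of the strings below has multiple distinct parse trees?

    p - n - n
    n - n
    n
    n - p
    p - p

p - n - n: 2 trees
n - n: 1 tree
n: 1 tree
n - p: 1 tree
p - p: 1 tree

p - n - n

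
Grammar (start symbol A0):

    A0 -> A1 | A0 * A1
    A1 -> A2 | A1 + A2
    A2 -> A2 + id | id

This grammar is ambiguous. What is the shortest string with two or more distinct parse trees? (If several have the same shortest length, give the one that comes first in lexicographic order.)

id + id

length 1: no string has ≥2 trees
length 3: id + id has 2 parse trees

Two derivations of id + id:
  A0 ⇒ A1 ⇒ A2 ⇒ A2 + id ⇒ id + id
  A0 ⇒ A1 ⇒ A1 + A2 ⇒ A2 + A2 ⇒ id + A2 ⇒ id + id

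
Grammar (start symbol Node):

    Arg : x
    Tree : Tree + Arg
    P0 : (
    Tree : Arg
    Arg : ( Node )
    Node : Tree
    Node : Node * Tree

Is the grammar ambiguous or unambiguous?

Unambiguous

Only Node, Tree, Arg are reachable from Node; ignoring the rest: The grammar is stratified — Node handles '*' (left-recursive), Tree handles '+', Arg atoms. Each operator has a fixed associativity and precedence level, so every string has one parse.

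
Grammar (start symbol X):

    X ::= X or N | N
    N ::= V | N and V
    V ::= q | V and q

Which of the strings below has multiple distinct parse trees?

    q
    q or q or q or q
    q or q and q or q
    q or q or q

q or q and q or q

q: 1 tree
q or q or q or q: 1 tree
q or q and q or q: 2 trees
q or q or q: 1 tree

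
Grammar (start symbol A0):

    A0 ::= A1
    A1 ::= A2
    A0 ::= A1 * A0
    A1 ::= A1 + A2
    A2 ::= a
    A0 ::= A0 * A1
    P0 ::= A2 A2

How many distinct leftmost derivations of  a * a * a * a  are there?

8

Parse trees for a * a * a * a:
  [A0 [A1 [A2 a]] * [A0 [A1 [A2 a]] * [A0 [A1 [A2 a]] * [A0 [A1 [A2 a]]]]]]
  [A0 [A1 [A2 a]] * [A0 [A1 [A2 a]] * [A0 [A0 [A1 [A2 a]]] * [A1 [A2 a]]]]]
  [A0 [A1 [A2 a]] * [A0 [A0 [A1 [A2 a]] * [A0 [A1 [A2 a]]]] * [A1 [A2 a]]]]
  [A0 [A1 [A2 a]] * [A0 [A0 [A0 [A1 [A2 a]]] * [A1 [A2 a]]] * [A1 [A2 a]]]]
  [A0 [A0 [A1 [A2 a]] * [A0 [A1 [A2 a]] * [A0 [A1 [A2 a]]]]] * [A1 [A2 a]]]
  [A0 [A0 [A1 [A2 a]] * [A0 [A0 [A1 [A2 a]]] * [A1 [A2 a]]]] * [A1 [A2 a]]]
  [A0 [A0 [A0 [A1 [A2 a]] * [A0 [A1 [A2 a]]]] * [A1 [A2 a]]] * [A1 [A2 a]]]
  [A0 [A0 [A0 [A0 [A1 [A2 a]]] * [A1 [A2 a]]] * [A1 [A2 a]]] * [A1 [A2 a]]]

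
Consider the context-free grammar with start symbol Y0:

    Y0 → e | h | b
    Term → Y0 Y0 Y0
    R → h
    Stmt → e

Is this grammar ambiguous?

Unambiguous

(Term, R, Stmt are unreachable from Y0, so their rules don't affect L(Y0).) Restricted to the reachable nonterminals, every rule has the form A → t or A → t B, and no two rules for the same A share a first terminal. The grammar encodes a DFA — one run per string.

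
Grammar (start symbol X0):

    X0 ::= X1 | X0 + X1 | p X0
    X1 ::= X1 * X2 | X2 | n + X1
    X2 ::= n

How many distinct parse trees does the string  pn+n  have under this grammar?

3

Parse trees for pn+n:
  [X0 [X0 p [X0 [X1 [X2 n]]]] + [X1 [X2 n]]]
  [X0 p [X0 [X1 n + [X1 [X2 n]]]]]
  [X0 p [X0 [X0 [X1 [X2 n]]] + [X1 [X2 n]]]]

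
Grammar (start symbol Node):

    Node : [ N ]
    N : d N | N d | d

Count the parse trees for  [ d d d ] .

Parse trees for [ d d d ]:
  [Node [ [N d [N d [N d]]] ]]
  [Node [ [N d [N [N d] d]] ]]
  [Node [ [N [N d [N d]] d] ]]
  [Node [ [N [N [N d] d] d] ]]

4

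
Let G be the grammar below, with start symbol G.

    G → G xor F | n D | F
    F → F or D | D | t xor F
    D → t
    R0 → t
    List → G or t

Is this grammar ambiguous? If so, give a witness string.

Witness: t xor t

Derivation 1: G ⇒ G xor F ⇒ F xor F ⇒ D xor F ⇒ t xor F ⇒ t xor D ⇒ t xor t
Derivation 2: G ⇒ F ⇒ t xor F ⇒ t xor D ⇒ t xor t

Two distinct leftmost derivations for the same string.

Ambiguous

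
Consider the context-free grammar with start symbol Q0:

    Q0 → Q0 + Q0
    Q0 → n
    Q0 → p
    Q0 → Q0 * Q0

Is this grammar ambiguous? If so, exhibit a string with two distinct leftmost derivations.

Ambiguous

Witness: n * n * n

Derivation 1: Q0 ⇒ Q0 * Q0 ⇒ n * Q0 ⇒ n * Q0 * Q0 ⇒ n * n * Q0 ⇒ n * n * n
Derivation 2: Q0 ⇒ Q0 * Q0 ⇒ Q0 * Q0 * Q0 ⇒ n * Q0 * Q0 ⇒ n * n * Q0 ⇒ n * n * n

Two distinct leftmost derivations for the same string.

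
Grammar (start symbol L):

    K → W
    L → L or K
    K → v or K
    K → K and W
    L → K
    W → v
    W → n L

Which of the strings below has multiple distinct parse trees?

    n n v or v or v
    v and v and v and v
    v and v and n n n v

n n v or v or v: 13 trees
v and v and v and v: 1 tree
v and v and n n n v: 1 tree

n n v or v or v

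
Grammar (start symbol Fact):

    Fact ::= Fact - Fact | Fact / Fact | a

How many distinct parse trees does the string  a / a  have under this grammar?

1

Parse trees for a / a:
  [Fact [Fact a] / [Fact a]]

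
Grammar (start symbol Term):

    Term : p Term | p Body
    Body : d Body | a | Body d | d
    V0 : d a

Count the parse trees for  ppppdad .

Parse trees for ppppdad:
  [Term p [Term p [Term p [Term p [Body d [Body [Body a] d]]]]]]
  [Term p [Term p [Term p [Term p [Body [Body d [Body a]] d]]]]]

2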